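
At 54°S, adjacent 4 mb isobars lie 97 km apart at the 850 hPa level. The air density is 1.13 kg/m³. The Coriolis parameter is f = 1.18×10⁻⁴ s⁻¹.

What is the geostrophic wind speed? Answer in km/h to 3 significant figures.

Pressure gradient: |∂P/∂n| = 400 Pa / 97000 m = 4.12×10⁻³ Pa/m
Geostrophic balance (pressure-gradient force = Coriolis force):
V_g = (1/(fρ)) |∂P/∂n| = 4.12×10⁻³ / (1.18×10⁻⁴ × 1.13) = 30.9 m/s
Converting: 30.9 m/s × 3.6 = 111 km/h

111 km/h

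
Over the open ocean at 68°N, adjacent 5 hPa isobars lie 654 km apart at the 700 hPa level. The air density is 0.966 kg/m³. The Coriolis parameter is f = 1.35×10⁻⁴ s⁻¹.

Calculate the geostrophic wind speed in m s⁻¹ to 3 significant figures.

5.86 m s⁻¹

Pressure gradient: |∂P/∂n| = 500 Pa / 654000 m = 7.65×10⁻⁴ Pa/m
Geostrophic balance (pressure-gradient force = Coriolis force):
V_g = (1/(fρ)) |∂P/∂n| = 7.65×10⁻⁴ / (1.35×10⁻⁴ × 0.966) = 5.86 m/s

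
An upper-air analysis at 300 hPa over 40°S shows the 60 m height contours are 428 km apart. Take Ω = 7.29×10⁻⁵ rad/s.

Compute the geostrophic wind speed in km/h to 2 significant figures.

Coriolis parameter at 40°S:
f = 2Ω sin φ = 2 × 7.29×10⁻⁵ × sin 40° = 9.37×10⁻⁵ s⁻¹
Height gradient: |∂Z/∂n| = 60 m / 428000 m = 1.40×10⁻⁴
On a pressure surface, geostrophic balance gives V_g = (g/f)|∂Z/∂n|:
V_g = 9.81 × 1.40×10⁻⁴ / 9.37×10⁻⁵ = 14.7 m/s
Converting: 14.7 m/s × 3.6 = 53 km/h

53 km/h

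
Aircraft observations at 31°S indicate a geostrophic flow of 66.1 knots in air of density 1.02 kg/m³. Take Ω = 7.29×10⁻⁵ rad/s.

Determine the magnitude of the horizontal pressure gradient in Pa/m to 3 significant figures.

Coriolis parameter at 31°S:
f = 2Ω sin φ = 2 × 7.29×10⁻⁵ × sin 31° = 7.51×10⁻⁵ s⁻¹
Wind speed in SI: 66.1 knots = 34.0 m/s
Geostrophic balance rearranged: |∂P/∂n| = f ρ V_g
|∂P/∂n| = 7.51×10⁻⁵ × 1.02 × 34.0 = 2.60×10⁻³ Pa/m

2.60×10⁻³ Pa/m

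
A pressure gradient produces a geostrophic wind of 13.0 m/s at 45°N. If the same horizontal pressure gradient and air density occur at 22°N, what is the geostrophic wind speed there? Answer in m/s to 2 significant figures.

With the same pressure gradient and density, V_g ∝ 1/f ∝ 1/sin φ.
V₂ = V₁ · sin φ₁ / sin φ₂ = 13.0 × sin 45° / sin 22°
V₂ = 13.0 × 0.7071/0.3746 = 25 m/s

25 m/s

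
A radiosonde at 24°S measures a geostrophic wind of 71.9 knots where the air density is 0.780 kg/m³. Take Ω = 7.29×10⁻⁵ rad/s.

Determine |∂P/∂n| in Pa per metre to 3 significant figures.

Coriolis parameter at 24°S:
f = 2Ω sin φ = 2 × 7.29×10⁻⁵ × sin 24° = 5.93×10⁻⁵ s⁻¹
Wind speed in SI: 71.9 knots = 37.0 m/s
Geostrophic balance rearranged: |∂P/∂n| = f ρ V_g
|∂P/∂n| = 5.93×10⁻⁵ × 0.780 × 37.0 = 1.71×10⁻³ Pa/m

1.71×10⁻³ Pa/m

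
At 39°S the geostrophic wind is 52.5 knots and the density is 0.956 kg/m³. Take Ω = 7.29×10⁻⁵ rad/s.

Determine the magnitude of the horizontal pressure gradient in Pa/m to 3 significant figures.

Coriolis parameter at 39°S:
f = 2Ω sin φ = 2 × 7.29×10⁻⁵ × sin 39° = 9.18×10⁻⁵ s⁻¹
Wind speed in SI: 52.5 knots = 27.0 m/s
Geostrophic balance rearranged: |∂P/∂n| = f ρ V_g
|∂P/∂n| = 9.18×10⁻⁵ × 0.956 × 27.0 = 2.37×10⁻³ Pa/m

2.37×10⁻³ Pa/m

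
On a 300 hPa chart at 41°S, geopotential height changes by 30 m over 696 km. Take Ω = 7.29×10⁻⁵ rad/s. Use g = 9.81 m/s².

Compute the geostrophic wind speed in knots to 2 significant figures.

Coriolis parameter at 41°S:
f = 2Ω sin φ = 2 × 7.29×10⁻⁵ × sin 41° = 9.57×10⁻⁵ s⁻¹
Height gradient: |∂Z/∂n| = 30 m / 696000 m = 4.31×10⁻⁵
On a pressure surface, geostrophic balance gives V_g = (g/f)|∂Z/∂n|:
V_g = 9.81 × 4.31×10⁻⁵ / 9.57×10⁻⁵ = 4.42 m/s
Converting: 4.42 m/s × 1.944 = 8.6 knots

8.6 knots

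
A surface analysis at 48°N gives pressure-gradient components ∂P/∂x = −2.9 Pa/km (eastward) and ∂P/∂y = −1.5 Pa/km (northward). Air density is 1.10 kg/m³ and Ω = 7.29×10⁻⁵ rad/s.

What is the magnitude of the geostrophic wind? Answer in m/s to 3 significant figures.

27.4 m/s

Coriolis parameter at 48°N:
f = 2Ω sin φ = 2 × 7.29×10⁻⁵ × sin 48° = 1.08×10⁻⁴ s⁻¹
Component geostrophic relations (x east, y north):
u_g = −(1/(fρ)) ∂P/∂y,  v_g = (1/(fρ)) ∂P/∂x
u_g = −(−1.5×10⁻³)/(1.08×10⁻⁴ × 1.10) = 12.6 m/s;  v_g = (−2.9×10⁻³)/(1.08×10⁻⁴ × 1.10) = −24.3 m/s
|V_g| = √(u_g² + v_g²) = 27.4 m/s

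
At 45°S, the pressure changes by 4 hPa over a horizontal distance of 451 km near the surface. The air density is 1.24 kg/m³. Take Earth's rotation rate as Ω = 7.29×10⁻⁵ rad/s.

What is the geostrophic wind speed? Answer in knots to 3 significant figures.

13.5 knots

Coriolis parameter at 45°S:
f = 2Ω sin φ = 2 × 7.29×10⁻⁵ × sin 45° = 1.03×10⁻⁴ s⁻¹
Pressure gradient: |∂P/∂n| = 400 Pa / 451000 m = 8.87×10⁻⁴ Pa/m
Geostrophic balance (pressure-gradient force = Coriolis force):
V_g = (1/(fρ)) |∂P/∂n| = 8.87×10⁻⁴ / (1.03×10⁻⁴ × 1.24) = 6.94 m/s
Converting: 6.94 m/s × 1.944 = 13.5 knots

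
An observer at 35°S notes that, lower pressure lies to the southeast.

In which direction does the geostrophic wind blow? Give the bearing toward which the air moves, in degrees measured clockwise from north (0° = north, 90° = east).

The pressure-gradient force points toward the southeast (bearing 135°).
Geostrophic balance: in the Southern Hemisphere the Coriolis force deflects motion to the left, so the geostrophic wind blows 90° to the left of the pressure-gradient force (low pressure on the right).
Rotating 135° by 90° counterclockwise gives 045° — the wind blows toward the northeast.

045°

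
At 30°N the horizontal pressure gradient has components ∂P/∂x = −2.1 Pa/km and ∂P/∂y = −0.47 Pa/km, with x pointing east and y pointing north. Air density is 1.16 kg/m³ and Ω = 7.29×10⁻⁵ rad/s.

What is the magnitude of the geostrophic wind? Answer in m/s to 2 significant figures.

Coriolis parameter at 30°N:
f = 2Ω sin φ = 2 × 7.29×10⁻⁵ × sin 30° = 7.29×10⁻⁵ s⁻¹
Component geostrophic relations (x east, y north):
u_g = −(1/(fρ)) ∂P/∂y,  v_g = (1/(fρ)) ∂P/∂x
u_g = −(−0.47×10⁻³)/(7.29×10⁻⁵ × 1.16) = 5.56 m/s;  v_g = (−2.1×10⁻³)/(7.29×10⁻⁵ × 1.16) = −24.8 m/s
|V_g| = √(u_g² + v_g²) = 25.4 m/s

25 m/s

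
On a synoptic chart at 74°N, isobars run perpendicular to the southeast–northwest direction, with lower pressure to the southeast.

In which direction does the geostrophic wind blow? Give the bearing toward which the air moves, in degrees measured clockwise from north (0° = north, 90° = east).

225°

The pressure-gradient force points toward the southeast (bearing 135°).
Geostrophic balance: in the Northern Hemisphere the Coriolis force deflects motion to the right, so the geostrophic wind blows 90° to the right of the pressure-gradient force (low pressure on the left).
Rotating 135° by 90° clockwise gives 225° — the wind blows toward the southwest.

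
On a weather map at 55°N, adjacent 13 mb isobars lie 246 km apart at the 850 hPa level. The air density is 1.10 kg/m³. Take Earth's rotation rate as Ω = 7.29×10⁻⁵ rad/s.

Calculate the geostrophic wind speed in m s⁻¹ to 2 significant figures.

40 m s⁻¹

Coriolis parameter at 55°N:
f = 2Ω sin φ = 2 × 7.29×10⁻⁵ × sin 55° = 1.19×10⁻⁴ s⁻¹
Pressure gradient: |∂P/∂n| = 1300 Pa / 246000 m = 5.28×10⁻³ Pa/m
Geostrophic balance (pressure-gradient force = Coriolis force):
V_g = (1/(fρ)) |∂P/∂n| = 5.28×10⁻³ / (1.19×10⁻⁴ × 1.10) = 40.2 m/s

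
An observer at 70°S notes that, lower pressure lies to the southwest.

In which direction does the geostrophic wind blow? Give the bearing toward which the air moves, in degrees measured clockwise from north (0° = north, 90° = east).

The pressure-gradient force points toward the southwest (bearing 225°).
Geostrophic balance: in the Southern Hemisphere the Coriolis force deflects motion to the left, so the geostrophic wind blows 90° to the left of the pressure-gradient force (low pressure on the right).
Rotating 225° by 90° counterclockwise gives 135° — the wind blows toward the southeast.

135°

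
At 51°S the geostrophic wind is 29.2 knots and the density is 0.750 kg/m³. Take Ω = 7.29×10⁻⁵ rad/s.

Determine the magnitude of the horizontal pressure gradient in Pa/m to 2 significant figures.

1.3×10⁻³ Pa/m

Coriolis parameter at 51°S:
f = 2Ω sin φ = 2 × 7.29×10⁻⁵ × sin 51° = 1.13×10⁻⁴ s⁻¹
Wind speed in SI: 29.2 knots = 15.0 m/s
Geostrophic balance rearranged: |∂P/∂n| = f ρ V_g
|∂P/∂n| = 1.13×10⁻⁴ × 0.750 × 15.0 = 1.28×10⁻³ Pa/m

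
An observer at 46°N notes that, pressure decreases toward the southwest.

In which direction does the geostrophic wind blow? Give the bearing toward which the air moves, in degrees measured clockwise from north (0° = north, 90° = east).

315°

The pressure-gradient force points toward the southwest (bearing 225°).
Geostrophic balance: in the Northern Hemisphere the Coriolis force deflects motion to the right, so the geostrophic wind blows 90° to the right of the pressure-gradient force (low pressure on the left).
Rotating 225° by 90° clockwise gives 315° — the wind blows toward the northwest.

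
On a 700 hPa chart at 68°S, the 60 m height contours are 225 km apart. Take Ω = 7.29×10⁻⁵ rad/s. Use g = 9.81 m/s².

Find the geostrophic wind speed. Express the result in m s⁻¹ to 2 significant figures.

Coriolis parameter at 68°S:
f = 2Ω sin φ = 2 × 7.29×10⁻⁵ × sin 68° = 1.35×10⁻⁴ s⁻¹
Height gradient: |∂Z/∂n| = 60 m / 225000 m = 2.67×10⁻⁴
On a pressure surface, geostrophic balance gives V_g = (g/f)|∂Z/∂n|:
V_g = 9.81 × 2.67×10⁻⁴ / 1.35×10⁻⁴ = 19.4 m/s

19 m s⁻¹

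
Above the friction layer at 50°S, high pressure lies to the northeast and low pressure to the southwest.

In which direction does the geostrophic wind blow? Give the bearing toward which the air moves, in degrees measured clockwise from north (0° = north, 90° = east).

135°

The pressure-gradient force points toward the southwest (bearing 225°).
Geostrophic balance: in the Southern Hemisphere the Coriolis force deflects motion to the left, so the geostrophic wind blows 90° to the left of the pressure-gradient force (low pressure on the right).
Rotating 225° by 90° counterclockwise gives 135° — the wind blows toward the southeast.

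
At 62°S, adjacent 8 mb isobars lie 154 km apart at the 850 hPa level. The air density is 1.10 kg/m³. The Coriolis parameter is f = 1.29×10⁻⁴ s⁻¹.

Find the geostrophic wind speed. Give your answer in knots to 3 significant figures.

Pressure gradient: |∂P/∂n| = 800 Pa / 154000 m = 5.19×10⁻³ Pa/m
Geostrophic balance (pressure-gradient force = Coriolis force):
V_g = (1/(fρ)) |∂P/∂n| = 5.19×10⁻³ / (1.29×10⁻⁴ × 1.10) = 36.6 m/s
Converting: 36.6 m/s × 1.944 = 71.2 knots

71.2 knots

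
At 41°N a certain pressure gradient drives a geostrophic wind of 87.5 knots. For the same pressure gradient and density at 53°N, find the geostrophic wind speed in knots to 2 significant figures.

With the same pressure gradient and density, V_g ∝ 1/f ∝ 1/sin φ.
V₂ = V₁ · sin φ₁ / sin φ₂ = 87.5 × sin 41° / sin 53°
V₂ = 87.5 × 0.6561/0.7986 = 72 knots

72 knots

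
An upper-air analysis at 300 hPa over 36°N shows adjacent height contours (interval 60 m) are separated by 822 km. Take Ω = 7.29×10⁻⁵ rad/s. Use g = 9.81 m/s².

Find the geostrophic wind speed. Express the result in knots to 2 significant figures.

Coriolis parameter at 36°N:
f = 2Ω sin φ = 2 × 7.29×10⁻⁵ × sin 36° = 8.57×10⁻⁵ s⁻¹
Height gradient: |∂Z/∂n| = 60 m / 822000 m = 7.30×10⁻⁵
On a pressure surface, geostrophic balance gives V_g = (g/f)|∂Z/∂n|:
V_g = 9.81 × 7.30×10⁻⁵ / 8.57×10⁻⁵ = 8.36 m/s
Converting: 8.36 m/s × 1.944 = 16 knots

16 knots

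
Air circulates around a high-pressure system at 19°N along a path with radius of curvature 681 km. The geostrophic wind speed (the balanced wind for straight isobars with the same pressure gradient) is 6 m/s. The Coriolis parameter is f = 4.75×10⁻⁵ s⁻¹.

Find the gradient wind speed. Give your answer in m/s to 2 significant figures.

Around a high, pressure-gradient force acts outward with centrifugal, so Coriolis balances both:
fV = (1/ρ)|∂P/∂n| + V²/R  →  V² − fR·V + fR·V_g = 0
With fR = 4.75×10⁻⁵ × 681×10³ m = 32.3 m/s:
V = [fR − √((fR)² − 4 fR V_g)]/2 = [32.3 − √(32.3² − 4×32.3×6)]/2 = 7.96 m/s
Supergeostrophic (V > V_g = 6 m/s), as expected around a high.

8.0 m/s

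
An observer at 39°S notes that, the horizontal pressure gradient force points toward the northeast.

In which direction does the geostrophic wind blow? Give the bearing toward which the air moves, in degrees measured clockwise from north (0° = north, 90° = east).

315°

The pressure-gradient force points toward the northeast (bearing 045°).
Geostrophic balance: in the Southern Hemisphere the Coriolis force deflects motion to the left, so the geostrophic wind blows 90° to the left of the pressure-gradient force (low pressure on the right).
Rotating 045° by 90° counterclockwise gives 315° — the wind blows toward the northwest.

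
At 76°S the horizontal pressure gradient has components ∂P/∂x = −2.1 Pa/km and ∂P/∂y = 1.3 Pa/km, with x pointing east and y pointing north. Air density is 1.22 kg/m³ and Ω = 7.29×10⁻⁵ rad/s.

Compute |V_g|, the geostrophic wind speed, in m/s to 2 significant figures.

Coriolis parameter at 76°S:
f = 2Ω sin φ = 2 × 7.29×10⁻⁵ × sin 76° = 1.41×10⁻⁴ s⁻¹
In the Southern Hemisphere f is negative: f = −1.41×10⁻⁴ s⁻¹.
Component geostrophic relations (x east, y north):
u_g = −(1/(fρ)) ∂P/∂y,  v_g = (1/(fρ)) ∂P/∂x
u_g = −(1.3×10⁻³)/(−1.41×10⁻⁴ × 1.22) = 7.53 m/s;  v_g = (−2.1×10⁻³)/(−1.41×10⁻⁴ × 1.22) = 12.2 m/s
|V_g| = √(u_g² + v_g²) = 14.3 m/s

14 m/s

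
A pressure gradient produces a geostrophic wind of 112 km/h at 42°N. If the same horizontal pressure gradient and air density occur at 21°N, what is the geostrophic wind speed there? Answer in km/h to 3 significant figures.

With the same pressure gradient and density, V_g ∝ 1/f ∝ 1/sin φ.
V₂ = V₁ · sin φ₁ / sin φ₂ = 112 × sin 42° / sin 21°
V₂ = 112 × 0.6691/0.3584 = 209 km/h

209 km/h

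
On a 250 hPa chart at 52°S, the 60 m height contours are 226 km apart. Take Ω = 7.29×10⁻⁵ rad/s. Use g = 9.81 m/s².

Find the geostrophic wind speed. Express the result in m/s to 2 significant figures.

23 m/s

Coriolis parameter at 52°S:
f = 2Ω sin φ = 2 × 7.29×10⁻⁵ × sin 52° = 1.15×10⁻⁴ s⁻¹
Height gradient: |∂Z/∂n| = 60 m / 226000 m = 2.65×10⁻⁴
On a pressure surface, geostrophic balance gives V_g = (g/f)|∂Z/∂n|:
V_g = 9.81 × 2.65×10⁻⁴ / 1.15×10⁻⁴ = 22.7 m/s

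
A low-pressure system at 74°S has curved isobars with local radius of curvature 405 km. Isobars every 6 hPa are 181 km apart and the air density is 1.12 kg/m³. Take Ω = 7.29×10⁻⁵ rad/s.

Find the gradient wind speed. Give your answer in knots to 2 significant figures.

Coriolis parameter at 74°S:
f = 2Ω sin φ = 2 × 7.29×10⁻⁵ × sin 74° = 1.40×10⁻⁴ s⁻¹
Pressure gradient: |∂P/∂n| = 600 Pa / 181000 m = 3.31×10⁻³ Pa/m
Geostrophic speed: V_g = |∂P/∂n|/(fρ) = 3.31×10⁻³/(1.40×10⁻⁴ × 1.12) = 21.1 m/s
Around a low, centrifugal force acts outward with Coriolis, so pressure-gradient force balances both:
(1/ρ)|∂P/∂n| = fV + V²/R  →  V² + fR·V − fR·V_g = 0
With fR = 1.40×10⁻⁴ × 405×10³ m = 56.8 m/s:
V = [−fR + √((fR)² + 4 fR V_g)]/2 = [−56.8 + √(56.8² + 4×56.8×21.1)]/2 = 16.4 m/s
Subgeostrophic (V < V_g = 21.1 m/s), as expected around a low.
Converting: 16.4 m/s × 1.944 = 32 knots

32 knots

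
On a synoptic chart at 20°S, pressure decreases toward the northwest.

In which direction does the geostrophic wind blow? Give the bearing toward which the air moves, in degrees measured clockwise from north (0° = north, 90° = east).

The pressure-gradient force points toward the northwest (bearing 315°).
Geostrophic balance: in the Southern Hemisphere the Coriolis force deflects motion to the left, so the geostrophic wind blows 90° to the left of the pressure-gradient force (low pressure on the right).
Rotating 315° by 90° counterclockwise gives 225° — the wind blows toward the southwest.

225°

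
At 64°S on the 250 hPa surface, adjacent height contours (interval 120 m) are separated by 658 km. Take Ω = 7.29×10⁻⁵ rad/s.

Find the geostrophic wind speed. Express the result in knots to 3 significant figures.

Coriolis parameter at 64°S:
f = 2Ω sin φ = 2 × 7.29×10⁻⁵ × sin 64° = 1.31×10⁻⁴ s⁻¹
Height gradient: |∂Z/∂n| = 120 m / 658000 m = 1.82×10⁻⁴
On a pressure surface, geostrophic balance gives V_g = (g/f)|∂Z/∂n|:
V_g = 9.81 × 1.82×10⁻⁴ / 1.31×10⁻⁴ = 13.7 m/s
Converting: 13.7 m/s × 1.944 = 26.5 knots

26.5 knots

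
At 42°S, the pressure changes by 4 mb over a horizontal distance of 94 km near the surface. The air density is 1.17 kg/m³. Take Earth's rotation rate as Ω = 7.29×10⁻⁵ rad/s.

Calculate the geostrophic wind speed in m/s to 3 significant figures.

Coriolis parameter at 42°S:
f = 2Ω sin φ = 2 × 7.29×10⁻⁵ × sin 42° = 9.76×10⁻⁵ s⁻¹
Pressure gradient: |∂P/∂n| = 400 Pa / 94000 m = 4.26×10⁻³ Pa/m
Geostrophic balance (pressure-gradient force = Coriolis force):
V_g = (1/(fρ)) |∂P/∂n| = 4.26×10⁻³ / (9.76×10⁻⁵ × 1.17) = 37.3 m/s

37.3 m/s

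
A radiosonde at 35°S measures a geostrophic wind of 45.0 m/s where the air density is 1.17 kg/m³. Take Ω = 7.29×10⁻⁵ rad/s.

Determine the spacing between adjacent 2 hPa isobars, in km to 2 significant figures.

45 km

Coriolis parameter at 35°S:
f = 2Ω sin φ = 2 × 7.29×10⁻⁵ × sin 35° = 8.36×10⁻⁵ s⁻¹
Geostrophic balance rearranged: |∂P/∂n| = f ρ V_g
|∂P/∂n| = 8.36×10⁻⁵ × 1.17 × 45.0 = 4.40×10⁻³ Pa/m
Isobar spacing: Δn = ΔP/|∂P/∂n| = 200 Pa / 4.40×10⁻³ Pa/m = 45424 m ≈ 45 km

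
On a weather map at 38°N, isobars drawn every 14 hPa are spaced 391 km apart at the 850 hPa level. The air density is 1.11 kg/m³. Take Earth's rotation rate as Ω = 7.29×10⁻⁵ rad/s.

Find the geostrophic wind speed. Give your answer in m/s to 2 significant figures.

Coriolis parameter at 38°N:
f = 2Ω sin φ = 2 × 7.29×10⁻⁵ × sin 38° = 8.98×10⁻⁵ s⁻¹
Pressure gradient: |∂P/∂n| = 1400 Pa / 391000 m = 3.58×10⁻³ Pa/m
Geostrophic balance (pressure-gradient force = Coriolis force):
V_g = (1/(fρ)) |∂P/∂n| = 3.58×10⁻³ / (8.98×10⁻⁵ × 1.11) = 35.9 m/s

36 m/s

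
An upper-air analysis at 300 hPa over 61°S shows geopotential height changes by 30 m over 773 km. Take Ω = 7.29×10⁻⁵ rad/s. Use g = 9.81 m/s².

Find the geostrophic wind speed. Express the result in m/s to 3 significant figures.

2.99 m/s

Coriolis parameter at 61°S:
f = 2Ω sin φ = 2 × 7.29×10⁻⁵ × sin 61° = 1.28×10⁻⁴ s⁻¹
Height gradient: |∂Z/∂n| = 30 m / 773000 m = 3.88×10⁻⁵
On a pressure surface, geostrophic balance gives V_g = (g/f)|∂Z/∂n|:
V_g = 9.81 × 3.88×10⁻⁵ / 1.28×10⁻⁴ = 2.99 m/s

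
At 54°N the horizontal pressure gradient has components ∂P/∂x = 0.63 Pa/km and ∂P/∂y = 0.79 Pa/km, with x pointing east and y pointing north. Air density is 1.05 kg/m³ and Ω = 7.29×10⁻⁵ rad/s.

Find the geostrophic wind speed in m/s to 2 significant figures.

Coriolis parameter at 54°N:
f = 2Ω sin φ = 2 × 7.29×10⁻⁵ × sin 54° = 1.18×10⁻⁴ s⁻¹
Component geostrophic relations (x east, y north):
u_g = −(1/(fρ)) ∂P/∂y,  v_g = (1/(fρ)) ∂P/∂x
u_g = −(0.79×10⁻³)/(1.18×10⁻⁴ × 1.05) = −6.38 m/s;  v_g = (0.63×10⁻³)/(1.18×10⁻⁴ × 1.05) = 5.09 m/s
|V_g| = √(u_g² + v_g²) = 8.16 m/s

8.2 m/s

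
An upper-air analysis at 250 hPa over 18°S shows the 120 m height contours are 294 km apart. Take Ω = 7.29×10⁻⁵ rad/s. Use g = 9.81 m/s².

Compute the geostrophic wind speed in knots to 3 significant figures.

Coriolis parameter at 18°S:
f = 2Ω sin φ = 2 × 7.29×10⁻⁵ × sin 18° = 4.51×10⁻⁵ s⁻¹
Height gradient: |∂Z/∂n| = 120 m / 294000 m = 4.08×10⁻⁴
On a pressure surface, geostrophic balance gives V_g = (g/f)|∂Z/∂n|:
V_g = 9.81 × 4.08×10⁻⁴ / 4.51×10⁻⁵ = 88.9 m/s
Converting: 88.9 m/s × 1.944 = 173 knots

173 knots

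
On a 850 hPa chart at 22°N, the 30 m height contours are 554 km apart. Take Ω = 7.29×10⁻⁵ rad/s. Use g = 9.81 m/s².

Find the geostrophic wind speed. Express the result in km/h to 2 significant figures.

Coriolis parameter at 22°N:
f = 2Ω sin φ = 2 × 7.29×10⁻⁵ × sin 22° = 5.46×10⁻⁵ s⁻¹
Height gradient: |∂Z/∂n| = 30 m / 554000 m = 5.42×10⁻⁵
On a pressure surface, geostrophic balance gives V_g = (g/f)|∂Z/∂n|:
V_g = 9.81 × 5.42×10⁻⁵ / 5.46×10⁻⁵ = 9.73 m/s
Converting: 9.73 m/s × 3.6 = 35 km/h

35 km/h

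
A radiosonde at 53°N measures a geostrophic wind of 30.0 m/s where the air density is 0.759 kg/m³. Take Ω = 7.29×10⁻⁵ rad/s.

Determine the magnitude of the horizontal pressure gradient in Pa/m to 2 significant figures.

Coriolis parameter at 53°N:
f = 2Ω sin φ = 2 × 7.29×10⁻⁵ × sin 53° = 1.16×10⁻⁴ s⁻¹
Geostrophic balance rearranged: |∂P/∂n| = f ρ V_g
|∂P/∂n| = 1.16×10⁻⁴ × 0.759 × 30.0 = 2.65×10⁻³ Pa/m

2.7×10⁻³ Pa/m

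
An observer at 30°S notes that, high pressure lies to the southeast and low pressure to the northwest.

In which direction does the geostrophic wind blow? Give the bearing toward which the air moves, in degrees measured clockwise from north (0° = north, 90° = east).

225°

The pressure-gradient force points toward the northwest (bearing 315°).
Geostrophic balance: in the Southern Hemisphere the Coriolis force deflects motion to the left, so the geostrophic wind blows 90° to the left of the pressure-gradient force (low pressure on the right).
Rotating 315° by 90° counterclockwise gives 225° — the wind blows toward the southwest.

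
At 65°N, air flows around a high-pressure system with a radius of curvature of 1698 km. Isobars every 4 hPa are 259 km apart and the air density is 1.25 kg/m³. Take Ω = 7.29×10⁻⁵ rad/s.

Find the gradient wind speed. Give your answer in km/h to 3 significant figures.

35.2 km/h

Coriolis parameter at 65°N:
f = 2Ω sin φ = 2 × 7.29×10⁻⁵ × sin 65° = 1.32×10⁻⁴ s⁻¹
Pressure gradient: |∂P/∂n| = 400 Pa / 259000 m = 1.54×10⁻³ Pa/m
Geostrophic speed: V_g = |∂P/∂n|/(fρ) = 1.54×10⁻³/(1.32×10⁻⁴ × 1.25) = 9.35 m/s
Around a high, pressure-gradient force acts outward with centrifugal, so Coriolis balances both:
fV = (1/ρ)|∂P/∂n| + V²/R  →  V² − fR·V + fR·V_g = 0
With fR = 1.32×10⁻⁴ × 1698×10³ m = 224 m/s:
V = [fR − √((fR)² − 4 fR V_g)]/2 = [224 − √(224² − 4×224×9.35)]/2 = 9.78 m/s
Supergeostrophic (V > V_g = 9.35 m/s), as expected around a high.
Converting: 9.78 m/s × 3.6 = 35.2 km/h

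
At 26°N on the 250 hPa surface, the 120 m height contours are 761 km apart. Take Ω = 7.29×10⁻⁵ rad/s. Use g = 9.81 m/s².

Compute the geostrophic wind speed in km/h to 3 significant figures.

87.1 km/h

Coriolis parameter at 26°N:
f = 2Ω sin φ = 2 × 7.29×10⁻⁵ × sin 26° = 6.39×10⁻⁵ s⁻¹
Height gradient: |∂Z/∂n| = 120 m / 761000 m = 1.58×10⁻⁴
On a pressure surface, geostrophic balance gives V_g = (g/f)|∂Z/∂n|:
V_g = 9.81 × 1.58×10⁻⁴ / 6.39×10⁻⁵ = 24.2 m/s
Converting: 24.2 m/s × 3.6 = 87.1 km/h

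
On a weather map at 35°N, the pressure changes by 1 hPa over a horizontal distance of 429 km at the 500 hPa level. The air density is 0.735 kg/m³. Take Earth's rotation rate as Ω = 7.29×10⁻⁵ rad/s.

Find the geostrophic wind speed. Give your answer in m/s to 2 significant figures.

Coriolis parameter at 35°N:
f = 2Ω sin φ = 2 × 7.29×10⁻⁵ × sin 35° = 8.36×10⁻⁵ s⁻¹
Pressure gradient: |∂P/∂n| = 100 Pa / 429000 m = 2.33×10⁻⁴ Pa/m
Geostrophic balance (pressure-gradient force = Coriolis force):
V_g = (1/(fρ)) |∂P/∂n| = 2.33×10⁻⁴ / (8.36×10⁻⁵ × 0.735) = 3.79 m/s

3.8 m/s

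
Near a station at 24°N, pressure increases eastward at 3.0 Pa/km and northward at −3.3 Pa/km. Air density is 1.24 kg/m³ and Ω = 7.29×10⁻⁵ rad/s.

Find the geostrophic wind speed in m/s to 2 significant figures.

61 m/s

Coriolis parameter at 24°N:
f = 2Ω sin φ = 2 × 7.29×10⁻⁵ × sin 24° = 5.93×10⁻⁵ s⁻¹
Component geostrophic relations (x east, y north):
u_g = −(1/(fρ)) ∂P/∂y,  v_g = (1/(fρ)) ∂P/∂x
u_g = −(−3.3×10⁻³)/(5.93×10⁻⁵ × 1.24) = 44.9 m/s;  v_g = (3.0×10⁻³)/(5.93×10⁻⁵ × 1.24) = 40.8 m/s
|V_g| = √(u_g² + v_g²) = 60.6 m/s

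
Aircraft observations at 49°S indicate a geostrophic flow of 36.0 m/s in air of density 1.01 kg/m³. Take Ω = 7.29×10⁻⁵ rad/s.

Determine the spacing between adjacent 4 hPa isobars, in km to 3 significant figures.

100.0 km

Coriolis parameter at 49°S:
f = 2Ω sin φ = 2 × 7.29×10⁻⁵ × sin 49° = 1.10×10⁻⁴ s⁻¹
Geostrophic balance rearranged: |∂P/∂n| = f ρ V_g
|∂P/∂n| = 1.10×10⁻⁴ × 1.01 × 36.0 = 4.00×10⁻³ Pa/m
Isobar spacing: Δn = ΔP/|∂P/∂n| = 400 Pa / 4.00×10⁻³ Pa/m = 99977 m ≈ 100.0 km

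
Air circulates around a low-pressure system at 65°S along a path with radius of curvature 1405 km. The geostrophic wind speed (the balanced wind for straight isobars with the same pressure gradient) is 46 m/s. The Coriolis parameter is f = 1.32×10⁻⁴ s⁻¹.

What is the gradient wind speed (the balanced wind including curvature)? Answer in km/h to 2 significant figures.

140 km/h

Around a low, centrifugal force acts outward with Coriolis, so pressure-gradient force balances both:
(1/ρ)|∂P/∂n| = fV + V²/R  →  V² + fR·V − fR·V_g = 0
With fR = 1.32×10⁻⁴ × 1405×10³ m = 185 m/s:
V = [−fR + √((fR)² + 4 fR V_g)]/2 = [−185 + √(185² + 4×185×46)]/2 = 38.2 m/s
Subgeostrophic (V < V_g = 46 m/s), as expected around a low.
Converting: 38.2 m/s × 3.6 = 140 km/h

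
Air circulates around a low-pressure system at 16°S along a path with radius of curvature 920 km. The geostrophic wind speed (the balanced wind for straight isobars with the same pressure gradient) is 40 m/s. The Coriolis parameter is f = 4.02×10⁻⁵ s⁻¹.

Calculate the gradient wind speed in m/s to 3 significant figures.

Around a low, centrifugal force acts outward with Coriolis, so pressure-gradient force balances both:
(1/ρ)|∂P/∂n| = fV + V²/R  →  V² + fR·V − fR·V_g = 0
With fR = 4.02×10⁻⁵ × 920×10³ m = 37.0 m/s:
V = [−fR + √((fR)² + 4 fR V_g)]/2 = [−37.0 + √(37.0² + 4×37.0×40)]/2 = 24.2 m/s
Subgeostrophic (V < V_g = 40 m/s), as expected around a low.

24.2 m/s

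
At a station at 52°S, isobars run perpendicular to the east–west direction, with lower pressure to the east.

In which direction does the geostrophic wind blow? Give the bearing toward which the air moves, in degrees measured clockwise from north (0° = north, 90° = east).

000°

The pressure-gradient force points toward the east (bearing 090°).
Geostrophic balance: in the Southern Hemisphere the Coriolis force deflects motion to the left, so the geostrophic wind blows 90° to the left of the pressure-gradient force (low pressure on the right).
Rotating 090° by 90° counterclockwise gives 000° — the wind blows toward the north.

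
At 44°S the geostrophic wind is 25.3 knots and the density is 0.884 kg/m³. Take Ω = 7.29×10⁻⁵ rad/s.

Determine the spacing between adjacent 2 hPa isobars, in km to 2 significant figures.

170 km

Coriolis parameter at 44°S:
f = 2Ω sin φ = 2 × 7.29×10⁻⁵ × sin 44° = 1.01×10⁻⁴ s⁻¹
Wind speed in SI: 25.3 knots = 13.0 m/s
Geostrophic balance rearranged: |∂P/∂n| = f ρ V_g
|∂P/∂n| = 1.01×10⁻⁴ × 0.884 × 13.0 = 1.17×10⁻³ Pa/m
Isobar spacing: Δn = ΔP/|∂P/∂n| = 200 Pa / 1.17×10⁻³ Pa/m = 171629 m ≈ 170 km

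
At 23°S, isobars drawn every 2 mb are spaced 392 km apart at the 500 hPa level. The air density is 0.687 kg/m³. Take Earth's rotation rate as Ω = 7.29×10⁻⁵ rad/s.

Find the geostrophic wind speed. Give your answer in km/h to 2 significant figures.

47 km/h

Coriolis parameter at 23°S:
f = 2Ω sin φ = 2 × 7.29×10⁻⁵ × sin 23° = 5.70×10⁻⁵ s⁻¹
Pressure gradient: |∂P/∂n| = 200 Pa / 392000 m = 5.10×10⁻⁴ Pa/m
Geostrophic balance (pressure-gradient force = Coriolis force):
V_g = (1/(fρ)) |∂P/∂n| = 5.10×10⁻⁴ / (5.70×10⁻⁵ × 0.687) = 13.0 m/s
Converting: 13.0 m/s × 3.6 = 47 km/h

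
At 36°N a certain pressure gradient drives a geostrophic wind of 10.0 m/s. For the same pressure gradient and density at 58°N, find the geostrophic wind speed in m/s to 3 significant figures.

6.93 m/s

With the same pressure gradient and density, V_g ∝ 1/f ∝ 1/sin φ.
V₂ = V₁ · sin φ₁ / sin φ₂ = 10.0 × sin 36° / sin 58°
V₂ = 10.0 × 0.5878/0.8480 = 6.93 m/s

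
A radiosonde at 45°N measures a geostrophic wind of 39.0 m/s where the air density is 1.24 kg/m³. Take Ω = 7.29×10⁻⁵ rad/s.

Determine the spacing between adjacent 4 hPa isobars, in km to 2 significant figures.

Coriolis parameter at 45°N:
f = 2Ω sin φ = 2 × 7.29×10⁻⁵ × sin 45° = 1.03×10⁻⁴ s⁻¹
Geostrophic balance rearranged: |∂P/∂n| = f ρ V_g
|∂P/∂n| = 1.03×10⁻⁴ × 1.24 × 39.0 = 4.99×10⁻³ Pa/m
Isobar spacing: Δn = ΔP/|∂P/∂n| = 400 Pa / 4.99×10⁻³ Pa/m = 80229 m ≈ 80 km

80 km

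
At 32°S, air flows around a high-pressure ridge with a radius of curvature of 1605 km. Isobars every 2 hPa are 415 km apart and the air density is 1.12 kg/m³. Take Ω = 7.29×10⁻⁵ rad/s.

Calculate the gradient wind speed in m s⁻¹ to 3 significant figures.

5.84 m s⁻¹

Coriolis parameter at 32°S:
f = 2Ω sin φ = 2 × 7.29×10⁻⁵ × sin 32° = 7.73×10⁻⁵ s⁻¹
Pressure gradient: |∂P/∂n| = 200 Pa / 415000 m = 4.82×10⁻⁴ Pa/m
Geostrophic speed: V_g = |∂P/∂n|/(fρ) = 4.82×10⁻⁴/(7.73×10⁻⁵ × 1.12) = 5.57 m/s
Around a high, pressure-gradient force acts outward with centrifugal, so Coriolis balances both:
fV = (1/ρ)|∂P/∂n| + V²/R  →  V² − fR·V + fR·V_g = 0
With fR = 7.73×10⁻⁵ × 1605×10³ m = 124 m/s:
V = [fR − √((fR)² − 4 fR V_g)]/2 = [124 − √(124² − 4×124×5.57)]/2 = 5.84 m/s
Supergeostrophic (V > V_g = 5.57 m/s), as expected around a high.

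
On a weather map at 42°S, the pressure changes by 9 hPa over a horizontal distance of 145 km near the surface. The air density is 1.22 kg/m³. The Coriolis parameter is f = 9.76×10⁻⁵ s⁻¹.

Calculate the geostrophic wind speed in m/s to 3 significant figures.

Pressure gradient: |∂P/∂n| = 900 Pa / 145000 m = 6.21×10⁻³ Pa/m
Geostrophic balance (pressure-gradient force = Coriolis force):
V_g = (1/(fρ)) |∂P/∂n| = 6.21×10⁻³ / (9.76×10⁻⁵ × 1.22) = 52.1 m/s

52.1 m/s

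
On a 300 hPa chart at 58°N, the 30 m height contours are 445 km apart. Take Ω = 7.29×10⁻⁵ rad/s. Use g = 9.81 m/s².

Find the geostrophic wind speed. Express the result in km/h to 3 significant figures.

19.3 km/h

Coriolis parameter at 58°N:
f = 2Ω sin φ = 2 × 7.29×10⁻⁵ × sin 58° = 1.24×10⁻⁴ s⁻¹
Height gradient: |∂Z/∂n| = 30 m / 445000 m = 6.74×10⁻⁵
On a pressure surface, geostrophic balance gives V_g = (g/f)|∂Z/∂n|:
V_g = 9.81 × 6.74×10⁻⁵ / 1.24×10⁻⁴ = 5.35 m/s
Converting: 5.35 m/s × 3.6 = 19.3 km/h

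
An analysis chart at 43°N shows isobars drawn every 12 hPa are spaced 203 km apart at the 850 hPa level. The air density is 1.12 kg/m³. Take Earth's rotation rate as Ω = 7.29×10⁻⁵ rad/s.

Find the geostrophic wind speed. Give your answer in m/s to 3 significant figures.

Coriolis parameter at 43°N:
f = 2Ω sin φ = 2 × 7.29×10⁻⁵ × sin 43° = 9.94×10⁻⁵ s⁻¹
Pressure gradient: |∂P/∂n| = 1200 Pa / 203000 m = 5.91×10⁻³ Pa/m
Geostrophic balance (pressure-gradient force = Coriolis force):
V_g = (1/(fρ)) |∂P/∂n| = 5.91×10⁻³ / (9.94×10⁻⁵ × 1.12) = 53.1 m/s

53.1 m/s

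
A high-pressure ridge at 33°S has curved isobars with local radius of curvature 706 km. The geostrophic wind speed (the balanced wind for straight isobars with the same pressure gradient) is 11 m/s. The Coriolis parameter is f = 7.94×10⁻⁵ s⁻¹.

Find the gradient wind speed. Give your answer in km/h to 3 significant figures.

Around a high, pressure-gradient force acts outward with centrifugal, so Coriolis balances both:
fV = (1/ρ)|∂P/∂n| + V²/R  →  V² − fR·V + fR·V_g = 0
With fR = 7.94×10⁻⁵ × 706×10³ m = 56.1 m/s:
V = [fR − √((fR)² − 4 fR V_g)]/2 = [56.1 − √(56.1² − 4×56.1×11)]/2 = 15 m/s
Supergeostrophic (V > V_g = 11 m/s), as expected around a high.
Converting: 15 m/s × 3.6 = 54.1 km/h

54.1 km/h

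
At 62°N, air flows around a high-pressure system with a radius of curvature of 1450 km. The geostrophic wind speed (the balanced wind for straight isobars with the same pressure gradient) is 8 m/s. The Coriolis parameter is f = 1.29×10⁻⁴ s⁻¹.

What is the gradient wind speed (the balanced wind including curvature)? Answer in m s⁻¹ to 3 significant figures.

Around a high, pressure-gradient force acts outward with centrifugal, so Coriolis balances both:
fV = (1/ρ)|∂P/∂n| + V²/R  →  V² − fR·V + fR·V_g = 0
With fR = 1.29×10⁻⁴ × 1450×10³ m = 187 m/s:
V = [fR − √((fR)² − 4 fR V_g)]/2 = [187 − √(187² − 4×187×8)]/2 = 8.37 m/s
Supergeostrophic (V > V_g = 8 m/s), as expected around a high.

8.37 m s⁻¹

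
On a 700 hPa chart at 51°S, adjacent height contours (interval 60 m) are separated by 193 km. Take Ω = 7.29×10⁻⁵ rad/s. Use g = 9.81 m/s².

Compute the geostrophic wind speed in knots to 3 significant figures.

52.3 knots

Coriolis parameter at 51°S:
f = 2Ω sin φ = 2 × 7.29×10⁻⁵ × sin 51° = 1.13×10⁻⁴ s⁻¹
Height gradient: |∂Z/∂n| = 60 m / 193000 m = 3.11×10⁻⁴
On a pressure surface, geostrophic balance gives V_g = (g/f)|∂Z/∂n|:
V_g = 9.81 × 3.11×10⁻⁴ / 1.13×10⁻⁴ = 26.9 m/s
Converting: 26.9 m/s × 1.944 = 52.3 knots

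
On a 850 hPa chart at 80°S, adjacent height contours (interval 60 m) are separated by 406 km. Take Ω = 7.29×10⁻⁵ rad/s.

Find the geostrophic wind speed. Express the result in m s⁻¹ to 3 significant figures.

10.1 m s⁻¹

Coriolis parameter at 80°S:
f = 2Ω sin φ = 2 × 7.29×10⁻⁵ × sin 80° = 1.44×10⁻⁴ s⁻¹
Height gradient: |∂Z/∂n| = 60 m / 406000 m = 1.48×10⁻⁴
On a pressure surface, geostrophic balance gives V_g = (g/f)|∂Z/∂n|:
V_g = 9.81 × 1.48×10⁻⁴ / 1.44×10⁻⁴ = 10.1 m/s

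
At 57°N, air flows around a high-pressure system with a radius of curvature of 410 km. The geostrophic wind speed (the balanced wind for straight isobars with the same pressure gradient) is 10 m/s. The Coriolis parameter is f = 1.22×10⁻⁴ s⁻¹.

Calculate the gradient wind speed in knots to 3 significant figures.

Around a high, pressure-gradient force acts outward with centrifugal, so Coriolis balances both:
fV = (1/ρ)|∂P/∂n| + V²/R  →  V² − fR·V + fR·V_g = 0
With fR = 1.22×10⁻⁴ × 410×10³ m = 50.0 m/s:
V = [fR − √((fR)² − 4 fR V_g)]/2 = [50.0 − √(50.0² − 4×50.0×10)]/2 = 13.8 m/s
Supergeostrophic (V > V_g = 10 m/s), as expected around a high.
Converting: 13.8 m/s × 1.944 = 26.9 knots

26.9 knots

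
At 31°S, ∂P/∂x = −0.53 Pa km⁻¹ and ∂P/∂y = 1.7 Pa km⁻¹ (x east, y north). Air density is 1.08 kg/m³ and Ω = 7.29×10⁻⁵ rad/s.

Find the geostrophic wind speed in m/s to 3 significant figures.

Coriolis parameter at 31°S:
f = 2Ω sin φ = 2 × 7.29×10⁻⁵ × sin 31° = 7.51×10⁻⁵ s⁻¹
In the Southern Hemisphere f is negative: f = −7.51×10⁻⁵ s⁻¹.
Component geostrophic relations (x east, y north):
u_g = −(1/(fρ)) ∂P/∂y,  v_g = (1/(fρ)) ∂P/∂x
u_g = −(1.7×10⁻³)/(−7.51×10⁻⁵ × 1.08) = 21.0 m/s;  v_g = (−0.53×10⁻³)/(−7.51×10⁻⁵ × 1.08) = 6.54 m/s
|V_g| = √(u_g² + v_g²) = 22.0 m/s

22.0 m/s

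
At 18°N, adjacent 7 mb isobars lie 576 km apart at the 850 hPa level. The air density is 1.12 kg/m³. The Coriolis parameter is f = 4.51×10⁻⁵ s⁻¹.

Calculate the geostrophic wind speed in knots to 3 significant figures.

Pressure gradient: |∂P/∂n| = 700 Pa / 576000 m = 1.22×10⁻³ Pa/m
Geostrophic balance (pressure-gradient force = Coriolis force):
V_g = (1/(fρ)) |∂P/∂n| = 1.22×10⁻³ / (4.51×10⁻⁵ × 1.12) = 24.1 m/s
Converting: 24.1 m/s × 1.944 = 46.8 knots

46.8 knots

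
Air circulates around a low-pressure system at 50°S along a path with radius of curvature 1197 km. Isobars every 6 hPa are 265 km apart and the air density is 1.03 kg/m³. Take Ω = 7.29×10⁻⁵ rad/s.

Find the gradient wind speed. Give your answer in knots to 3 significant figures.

Coriolis parameter at 50°S:
f = 2Ω sin φ = 2 × 7.29×10⁻⁵ × sin 50° = 1.12×10⁻⁴ s⁻¹
Pressure gradient: |∂P/∂n| = 600 Pa / 265000 m = 2.26×10⁻³ Pa/m
Geostrophic speed: V_g = |∂P/∂n|/(fρ) = 2.26×10⁻³/(1.12×10⁻⁴ × 1.03) = 19.7 m/s
Around a low, centrifugal force acts outward with Coriolis, so pressure-gradient force balances both:
(1/ρ)|∂P/∂n| = fV + V²/R  →  V² + fR·V − fR·V_g = 0
With fR = 1.12×10⁻⁴ × 1197×10³ m = 134 m/s:
V = [−fR + √((fR)² + 4 fR V_g)]/2 = [−134 + √(134² + 4×134×19.7)]/2 = 17.4 m/s
Subgeostrophic (V < V_g = 19.7 m/s), as expected around a low.
Converting: 17.4 m/s × 1.944 = 33.8 knots

33.8 knots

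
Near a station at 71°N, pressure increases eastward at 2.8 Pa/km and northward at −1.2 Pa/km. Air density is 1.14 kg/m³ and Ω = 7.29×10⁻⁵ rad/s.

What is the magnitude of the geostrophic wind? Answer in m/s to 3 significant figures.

19.4 m/s

Coriolis parameter at 71°N:
f = 2Ω sin φ = 2 × 7.29×10⁻⁵ × sin 71° = 1.38×10⁻⁴ s⁻¹
Component geostrophic relations (x east, y north):
u_g = −(1/(fρ)) ∂P/∂y,  v_g = (1/(fρ)) ∂P/∂x
u_g = −(−1.2×10⁻³)/(1.38×10⁻⁴ × 1.14) = 7.64 m/s;  v_g = (2.8×10⁻³)/(1.38×10⁻⁴ × 1.14) = 17.8 m/s
|V_g| = √(u_g² + v_g²) = 19.4 m/s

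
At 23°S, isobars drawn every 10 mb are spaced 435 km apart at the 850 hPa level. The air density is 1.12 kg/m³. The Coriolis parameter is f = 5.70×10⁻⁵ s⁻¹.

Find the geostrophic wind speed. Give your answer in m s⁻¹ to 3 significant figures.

Pressure gradient: |∂P/∂n| = 1000 Pa / 435000 m = 2.30×10⁻³ Pa/m
Geostrophic balance (pressure-gradient force = Coriolis force):
V_g = (1/(fρ)) |∂P/∂n| = 2.30×10⁻³ / (5.70×10⁻⁵ × 1.12) = 36.0 m/s

36.0 m s⁻¹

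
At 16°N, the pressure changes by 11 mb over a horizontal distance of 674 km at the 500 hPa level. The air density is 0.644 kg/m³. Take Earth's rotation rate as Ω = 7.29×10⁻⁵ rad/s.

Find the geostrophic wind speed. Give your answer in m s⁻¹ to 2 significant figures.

Coriolis parameter at 16°N:
f = 2Ω sin φ = 2 × 7.29×10⁻⁵ × sin 16° = 4.02×10⁻⁵ s⁻¹
Pressure gradient: |∂P/∂n| = 1100 Pa / 674000 m = 1.63×10⁻³ Pa/m
Geostrophic balance (pressure-gradient force = Coriolis force):
V_g = (1/(fρ)) |∂P/∂n| = 1.63×10⁻³ / (4.02×10⁻⁵ × 0.644) = 63.1 m/s

63 m s⁻¹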